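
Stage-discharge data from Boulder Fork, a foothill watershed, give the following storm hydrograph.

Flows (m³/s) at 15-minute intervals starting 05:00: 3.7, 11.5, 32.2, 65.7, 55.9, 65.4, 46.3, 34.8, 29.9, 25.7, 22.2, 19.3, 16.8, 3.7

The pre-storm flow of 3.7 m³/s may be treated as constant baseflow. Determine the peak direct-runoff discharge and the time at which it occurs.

Subtracting baseflow gives direct-runoff ordinates: 0.0, 7.8, 28.5, 62.0, 52.2, 61.7, 42.6, 31.1, 26.2, 22.0, 18.5, 15.6, 13.1, 0.0 m³/s.
The maximum is 62.0 m³/s, occurring at the reading for t = 05:45.

Q_p = 62.0 m³/s at t = 05:45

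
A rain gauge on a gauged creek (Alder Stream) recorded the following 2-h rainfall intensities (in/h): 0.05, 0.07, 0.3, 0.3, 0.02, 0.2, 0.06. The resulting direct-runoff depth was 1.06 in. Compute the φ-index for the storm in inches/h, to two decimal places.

φ ≈ 0.09 in/h

Only the 3 blocks with intensity above φ contribute runoff: 0.3, 0.3, 0.2 in/h.
Σ(I−φ)·Δt = d  ⇒  (0.3+0.3+0.2 − 3φ)·2 = 1.06
φ = (0.8000 − 1.06/2) / 3 = 0.09 in/h.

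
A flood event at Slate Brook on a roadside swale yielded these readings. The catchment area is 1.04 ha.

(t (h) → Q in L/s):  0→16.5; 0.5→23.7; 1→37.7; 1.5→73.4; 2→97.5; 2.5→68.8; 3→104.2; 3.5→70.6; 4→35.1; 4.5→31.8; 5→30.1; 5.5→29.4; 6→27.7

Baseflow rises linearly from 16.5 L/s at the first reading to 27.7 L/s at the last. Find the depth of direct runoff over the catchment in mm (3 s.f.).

Direct runoff: 0.00, 6.27, 19.33, 54.10, 77.27, 47.63, 82.10, 47.57, 11.13, 6.90, 4.27, 2.63, 0.00 L/s; ΣQ_DR = 359.2 L/s.
V = ΣQ_DR · Δt = 359.2 × 1800 s = 6.466 × 10^5 L.
Over A = 1.04 ha, depth = V / A = 62.2 mm.

d ≈ 62.2 mm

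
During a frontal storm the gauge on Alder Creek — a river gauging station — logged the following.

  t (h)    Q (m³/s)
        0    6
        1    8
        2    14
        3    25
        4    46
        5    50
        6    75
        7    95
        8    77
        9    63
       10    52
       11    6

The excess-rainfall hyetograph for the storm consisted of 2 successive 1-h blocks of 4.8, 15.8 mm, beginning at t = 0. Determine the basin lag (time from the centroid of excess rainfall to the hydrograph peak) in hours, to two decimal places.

t_L ≈ 5.73 h

Centroid of excess rainfall: t_c = Σ P_i·t̄_i / ΣP_i = 1.2670 h (block centres at 0.5, 1.5 h).
Hydrograph peak occurs at t = 7 h, so basin lag t_L = 7 − 1.2670 = 5.73 h.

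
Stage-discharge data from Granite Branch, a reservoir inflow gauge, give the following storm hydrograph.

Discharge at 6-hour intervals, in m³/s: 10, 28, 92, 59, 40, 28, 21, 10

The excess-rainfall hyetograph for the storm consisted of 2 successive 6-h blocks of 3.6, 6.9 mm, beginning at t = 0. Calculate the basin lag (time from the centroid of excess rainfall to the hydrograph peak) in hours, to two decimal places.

t_L ≈ 5.06 h

Centroid of excess rainfall: t_c = Σ P_i·t̄_i / ΣP_i = 6.9429 h (block centres at 3, 9 h).
Hydrograph peak occurs at t = 12 h, so basin lag t_L = 12 − 6.9429 = 5.06 h.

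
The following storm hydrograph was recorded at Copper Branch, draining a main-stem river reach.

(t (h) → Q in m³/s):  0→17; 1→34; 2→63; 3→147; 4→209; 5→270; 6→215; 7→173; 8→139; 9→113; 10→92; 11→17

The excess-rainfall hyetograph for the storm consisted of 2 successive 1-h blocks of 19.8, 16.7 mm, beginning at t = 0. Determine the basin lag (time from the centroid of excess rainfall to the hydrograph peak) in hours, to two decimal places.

Centroid of excess rainfall: t_c = Σ P_i·t̄_i / ΣP_i = 0.9575 h (block centres at 0.5, 1.5 h).
Hydrograph peak occurs at t = 5 h, so basin lag t_L = 5 − 0.9575 = 4.04 h.

t_L ≈ 4.04 h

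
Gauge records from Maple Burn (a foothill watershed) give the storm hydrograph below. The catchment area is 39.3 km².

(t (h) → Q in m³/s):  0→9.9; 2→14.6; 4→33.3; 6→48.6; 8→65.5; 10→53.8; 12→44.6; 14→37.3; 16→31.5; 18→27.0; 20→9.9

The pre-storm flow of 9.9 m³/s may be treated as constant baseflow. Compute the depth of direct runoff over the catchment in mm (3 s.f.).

Direct runoff: 0.0, 4.7, 23.4, 38.7, 55.6, 43.9, 34.7, 27.4, 21.6, 17.1, 0.0 m³/s; ΣQ_DR = 267.1 m³/s.
V = ΣQ_DR · Δt = 267.1 × 7200 s = 1.923 × 10^6 m³.
Over A = 39.3 km², depth = V / A = 48.9 mm.

d ≈ 48.9 mm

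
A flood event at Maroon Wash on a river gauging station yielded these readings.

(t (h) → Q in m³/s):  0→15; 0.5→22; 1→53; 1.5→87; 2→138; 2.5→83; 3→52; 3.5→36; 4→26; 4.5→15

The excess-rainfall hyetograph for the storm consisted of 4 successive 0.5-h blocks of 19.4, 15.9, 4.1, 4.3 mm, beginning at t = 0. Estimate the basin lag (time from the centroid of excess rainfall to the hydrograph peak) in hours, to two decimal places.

Centroid of excess rainfall: t_c = Σ P_i·t̄_i / ΣP_i = 0.6733 h (block centres at 0.25, 0.75, 1.25, 1.75 h).
Hydrograph peak occurs at t = 2 h, so basin lag t_L = 2 − 0.6733 = 1.33 h.

t_L ≈ 1.33 h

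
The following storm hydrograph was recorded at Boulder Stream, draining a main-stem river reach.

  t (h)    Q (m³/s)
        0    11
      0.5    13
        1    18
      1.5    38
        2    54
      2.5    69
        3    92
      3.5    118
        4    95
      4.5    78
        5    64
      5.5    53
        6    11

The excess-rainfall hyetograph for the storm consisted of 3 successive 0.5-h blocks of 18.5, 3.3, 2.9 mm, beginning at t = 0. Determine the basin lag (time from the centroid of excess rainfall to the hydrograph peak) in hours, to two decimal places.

t_L ≈ 3.07 h

Centroid of excess rainfall: t_c = Σ P_i·t̄_i / ΣP_i = 0.4342 h (block centres at 0.25, 0.75, 1.25 h).
Hydrograph peak occurs at t = 3.5 h, so basin lag t_L = 3.5 − 0.4342 = 3.07 h.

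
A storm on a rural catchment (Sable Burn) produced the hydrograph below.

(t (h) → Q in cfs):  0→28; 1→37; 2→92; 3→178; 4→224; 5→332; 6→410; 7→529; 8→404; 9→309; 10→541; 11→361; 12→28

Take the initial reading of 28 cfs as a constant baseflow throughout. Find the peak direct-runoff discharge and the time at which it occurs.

Subtracting baseflow gives direct-runoff ordinates: 0.0, 9.0, 64.0, 150.0, 196.0, 304.0, 382.0, 501.0, 376.0, 281.0, 513.0, 333.0, 0.0 cfs.
The maximum is 513.0 cfs, occurring at the reading for t = 10 h.

Q_p = 513.0 cfs at t = 10 h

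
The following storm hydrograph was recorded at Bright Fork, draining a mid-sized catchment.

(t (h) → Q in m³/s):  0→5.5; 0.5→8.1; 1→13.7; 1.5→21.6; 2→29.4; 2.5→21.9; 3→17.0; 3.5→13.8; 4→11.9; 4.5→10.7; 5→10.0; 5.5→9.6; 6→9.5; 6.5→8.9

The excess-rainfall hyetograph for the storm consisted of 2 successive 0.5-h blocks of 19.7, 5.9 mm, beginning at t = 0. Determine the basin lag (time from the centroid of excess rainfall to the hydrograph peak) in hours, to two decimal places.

Centroid of excess rainfall: t_c = Σ P_i·t̄_i / ΣP_i = 0.3652 h (block centres at 0.25, 0.75 h).
Hydrograph peak occurs at t = 2 h, so basin lag t_L = 2 − 0.3652 = 1.63 h.

t_L ≈ 1.63 h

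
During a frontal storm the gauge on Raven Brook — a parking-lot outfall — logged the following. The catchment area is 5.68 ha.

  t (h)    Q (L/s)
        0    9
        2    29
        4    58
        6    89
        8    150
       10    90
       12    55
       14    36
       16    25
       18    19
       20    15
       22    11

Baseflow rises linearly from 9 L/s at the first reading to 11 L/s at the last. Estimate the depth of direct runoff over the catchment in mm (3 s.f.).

d ≈ 59.1 mm

Direct runoff: 0.00, 19.82, 48.64, 79.45, 140.27, 80.09, 44.91, 25.73, 14.55, 8.36, 4.18, 0.00 L/s; ΣQ_DR = 466.0 L/s.
V = ΣQ_DR · Δt = 466.0 × 7200 s = 3.355 × 10^6 L.
Over A = 5.68 ha, depth = V / A = 59.1 mm.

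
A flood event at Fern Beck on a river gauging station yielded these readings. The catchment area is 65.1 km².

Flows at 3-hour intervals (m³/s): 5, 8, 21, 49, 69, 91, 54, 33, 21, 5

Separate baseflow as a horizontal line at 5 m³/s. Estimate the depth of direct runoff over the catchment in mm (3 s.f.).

d ≈ 50.8 mm

Direct runoff: 0.0, 3.0, 16.0, 44.0, 64.0, 86.0, 49.0, 28.0, 16.0, 0.0 m³/s; ΣQ_DR = 306.0 m³/s.
V = ΣQ_DR · Δt = 306.0 × 10800 s = 3.305 × 10^6 m³.
Over A = 65.1 km², depth = V / A = 50.8 mm.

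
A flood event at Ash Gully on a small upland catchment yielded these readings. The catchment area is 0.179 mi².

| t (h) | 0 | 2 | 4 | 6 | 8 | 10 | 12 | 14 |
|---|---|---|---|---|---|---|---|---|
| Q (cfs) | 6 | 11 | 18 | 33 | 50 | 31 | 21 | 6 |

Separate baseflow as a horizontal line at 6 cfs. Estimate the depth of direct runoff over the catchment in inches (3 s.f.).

d ≈ 2.22 in

Direct runoff: 0.0, 5.0, 12.0, 27.0, 44.0, 25.0, 15.0, 0.0 cfs; ΣQ_DR = 128.0 cfs.
V = ΣQ_DR · Δt = 128.0 × 7200 s = 9.216 × 10^5 ft³.
Over A = 0.179 mi², depth = V / A = 2.22 in.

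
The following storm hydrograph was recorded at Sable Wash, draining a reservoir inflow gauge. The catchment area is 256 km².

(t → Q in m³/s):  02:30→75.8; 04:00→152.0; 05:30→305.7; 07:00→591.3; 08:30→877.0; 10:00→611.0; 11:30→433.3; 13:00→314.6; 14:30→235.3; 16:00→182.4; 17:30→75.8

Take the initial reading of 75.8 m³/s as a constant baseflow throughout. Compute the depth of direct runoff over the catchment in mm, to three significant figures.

d ≈ 63.7 mm

Direct runoff: 0.0, 76.2, 229.9, 515.5, 801.2, 535.2, 357.5, 238.8, 159.5, 106.6, 0.0 m³/s; ΣQ_DR = 3020 m³/s.
V = ΣQ_DR · Δt = 3020 × 5400 s = 1.631 × 10^7 m³.
Over A = 256 km², depth = V / A = 63.7 mm.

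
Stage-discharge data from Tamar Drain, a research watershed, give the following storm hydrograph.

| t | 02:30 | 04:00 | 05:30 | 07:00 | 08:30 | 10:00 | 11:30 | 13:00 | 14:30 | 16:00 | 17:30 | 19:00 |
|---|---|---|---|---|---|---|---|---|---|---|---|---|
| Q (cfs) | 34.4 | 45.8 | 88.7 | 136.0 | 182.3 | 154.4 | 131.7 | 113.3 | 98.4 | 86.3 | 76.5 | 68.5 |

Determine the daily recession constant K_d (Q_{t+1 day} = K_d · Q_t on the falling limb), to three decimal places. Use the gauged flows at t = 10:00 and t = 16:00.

K_d ≈ 0.098

Between t = 10:00 and t = 16:00 the flow falls from 154.4 to 86.3 cfs over 4×1.5 h = 6 h.
Per-interval ratio K = (86.3/154.4)^(1/4) = 0.8647; K_d = K^(24/1.5) = 0.098.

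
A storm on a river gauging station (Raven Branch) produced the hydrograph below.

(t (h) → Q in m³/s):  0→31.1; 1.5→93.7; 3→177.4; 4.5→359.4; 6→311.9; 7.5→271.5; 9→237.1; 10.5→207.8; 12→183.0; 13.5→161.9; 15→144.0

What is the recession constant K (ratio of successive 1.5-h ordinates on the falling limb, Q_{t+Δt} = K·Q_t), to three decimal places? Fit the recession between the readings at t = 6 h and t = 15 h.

Using the recession-limb readings at t = 6 h and t = 15 h: Q falls from 311.9 to 144.0 m³/s over 6 intervals.
K = (Q₂/Q₁)^(1/6) = (144.0/311.9)^(1/6) = 0.879.

K ≈ 0.879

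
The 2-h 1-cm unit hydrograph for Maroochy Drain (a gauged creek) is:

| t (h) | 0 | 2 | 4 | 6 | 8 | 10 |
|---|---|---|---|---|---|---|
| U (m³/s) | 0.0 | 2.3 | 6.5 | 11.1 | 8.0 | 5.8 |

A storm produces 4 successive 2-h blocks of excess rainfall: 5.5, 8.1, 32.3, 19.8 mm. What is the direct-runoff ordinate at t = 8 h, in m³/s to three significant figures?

Q ≈ 38.9 m³/s

By discrete convolution, Q_j = Σ (P_i / 10 mm) · U_{j−i}.
At t = 8 h (j=4): Q = (5.5/10)·8.0 + (8.1/10)·11.1 + (32.3/10)·6.5 + (19.8/10)·2.3 = 38.9 m³/s.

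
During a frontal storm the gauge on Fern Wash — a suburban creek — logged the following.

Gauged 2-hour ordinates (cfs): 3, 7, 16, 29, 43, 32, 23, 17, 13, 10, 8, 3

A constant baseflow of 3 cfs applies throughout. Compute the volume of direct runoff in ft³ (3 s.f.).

Direct-runoff ordinates (Q − Q_b): 0.0, 4.0, 13.0, 26.0, 40.0, 29.0, 20.0, 14.0, 10.0, 7.0, 5.0, 0.0 cfs.
ΣQ_DR = 168.0 cfs.
With Δt = 2 h = 7200 s, V = ΣQ_DR · Δt = 168.0 × 7200 = 1.21 × 10^6 ft³.

V ≈ 1.21 × 10^6 ft³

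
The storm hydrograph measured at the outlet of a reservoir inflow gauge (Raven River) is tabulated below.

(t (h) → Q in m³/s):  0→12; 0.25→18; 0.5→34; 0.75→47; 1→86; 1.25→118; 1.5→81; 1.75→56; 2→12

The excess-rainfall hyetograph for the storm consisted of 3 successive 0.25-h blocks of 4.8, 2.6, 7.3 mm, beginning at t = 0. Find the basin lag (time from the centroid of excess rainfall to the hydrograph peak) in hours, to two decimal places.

Centroid of excess rainfall: t_c = Σ P_i·t̄_i / ΣP_i = 0.4175 h (block centres at 0.125, 0.375, 0.625 h).
Hydrograph peak occurs at t = 1.25 h, so basin lag t_L = 1.25 − 0.4175 = 0.83 h.

t_L ≈ 0.83 h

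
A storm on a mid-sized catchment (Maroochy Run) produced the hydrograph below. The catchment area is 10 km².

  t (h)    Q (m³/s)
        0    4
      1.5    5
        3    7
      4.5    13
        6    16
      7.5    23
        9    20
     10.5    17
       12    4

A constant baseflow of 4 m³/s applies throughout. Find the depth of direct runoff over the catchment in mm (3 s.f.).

d ≈ 39.4 mm

Direct runoff: 0.0, 1.0, 3.0, 9.0, 12.0, 19.0, 16.0, 13.0, 0.0 m³/s; ΣQ_DR = 73.00 m³/s.
V = ΣQ_DR · Δt = 73.00 × 5400 s = 3.942 × 10^5 m³.
Over A = 10 km², depth = V / A = 39.4 mm.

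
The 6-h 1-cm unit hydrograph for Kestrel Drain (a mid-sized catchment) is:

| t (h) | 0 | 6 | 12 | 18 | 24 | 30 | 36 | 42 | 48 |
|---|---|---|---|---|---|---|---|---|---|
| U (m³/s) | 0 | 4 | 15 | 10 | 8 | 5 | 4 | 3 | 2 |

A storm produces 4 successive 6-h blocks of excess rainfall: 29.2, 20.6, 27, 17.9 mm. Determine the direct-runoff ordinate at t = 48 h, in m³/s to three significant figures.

By discrete convolution, Q_j = Σ (P_i / 10 mm) · U_{j−i}.
At t = 48 h (j=8): Q = (29.2/10)·2 + (20.6/10)·3 + (27/10)·4 + (17.9/10)·5 = 31.8 m³/s.

Q ≈ 31.8 m³/s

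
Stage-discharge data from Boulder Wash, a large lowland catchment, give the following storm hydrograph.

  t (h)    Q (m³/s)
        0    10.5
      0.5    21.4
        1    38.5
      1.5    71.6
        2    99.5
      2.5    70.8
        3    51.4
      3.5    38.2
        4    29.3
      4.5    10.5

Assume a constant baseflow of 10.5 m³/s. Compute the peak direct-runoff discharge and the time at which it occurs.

Subtracting baseflow gives direct-runoff ordinates: 0.0, 10.9, 28.0, 61.1, 89.0, 60.3, 40.9, 27.7, 18.8, 0.0 m³/s.
The maximum is 89.0 m³/s, occurring at the reading for t = 2 h.

Q_p = 89.0 m³/s at t = 2 h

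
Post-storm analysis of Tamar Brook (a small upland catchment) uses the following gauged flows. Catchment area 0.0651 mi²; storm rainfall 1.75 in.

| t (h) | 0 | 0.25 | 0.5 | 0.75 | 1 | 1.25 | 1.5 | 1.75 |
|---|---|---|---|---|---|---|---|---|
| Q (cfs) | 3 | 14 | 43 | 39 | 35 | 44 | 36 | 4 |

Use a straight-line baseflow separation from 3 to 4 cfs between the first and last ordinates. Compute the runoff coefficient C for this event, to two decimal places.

ΣQ_DR = 190.0 cfs; V = ΣQ_DR·Δt = 1.710 × 10^5 ft³.
Runoff depth d = V / A = 1.131 in.
C = d / P = 1.131 / 1.75 = 0.65.

C ≈ 0.65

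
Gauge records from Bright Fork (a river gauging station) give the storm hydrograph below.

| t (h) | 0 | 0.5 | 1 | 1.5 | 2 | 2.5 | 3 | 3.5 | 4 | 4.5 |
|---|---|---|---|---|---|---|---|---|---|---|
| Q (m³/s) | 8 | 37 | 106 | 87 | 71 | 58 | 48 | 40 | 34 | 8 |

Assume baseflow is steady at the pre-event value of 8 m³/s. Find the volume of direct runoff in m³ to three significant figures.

V ≈ 7.51 × 10^5 m³

Direct-runoff ordinates (Q − Q_b): 0.0, 29.0, 98.0, 79.0, 63.0, 50.0, 40.0, 32.0, 26.0, 0.0 m³/s.
ΣQ_DR = 417.0 m³/s.
With Δt = 0.5 h = 1800 s, V = ΣQ_DR · Δt = 417.0 × 1800 = 7.51 × 10^5 m³.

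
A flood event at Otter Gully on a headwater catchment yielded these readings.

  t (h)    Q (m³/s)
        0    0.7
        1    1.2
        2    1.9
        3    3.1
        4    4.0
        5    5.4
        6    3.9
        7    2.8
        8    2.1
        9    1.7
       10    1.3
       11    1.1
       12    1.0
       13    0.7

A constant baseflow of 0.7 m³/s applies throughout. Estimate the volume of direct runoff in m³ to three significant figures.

V ≈ 76000 m³

Direct-runoff ordinates (Q − Q_b): 0.0, 0.5, 1.2, 2.4, 3.3, 4.7, 3.2, 2.1, 1.4, 1.0, 0.6, 0.4, 0.3, 0.0 m³/s.
ΣQ_DR = 21.10 m³/s.
With Δt = 1 h = 3600 s, V = ΣQ_DR · Δt = 21.10 × 3600 = 76000 m³.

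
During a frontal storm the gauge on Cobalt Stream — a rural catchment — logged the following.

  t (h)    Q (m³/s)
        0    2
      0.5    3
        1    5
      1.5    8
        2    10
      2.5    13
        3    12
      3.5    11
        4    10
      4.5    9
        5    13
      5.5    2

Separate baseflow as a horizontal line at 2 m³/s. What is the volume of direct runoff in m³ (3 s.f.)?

Direct-runoff ordinates (Q − Q_b): 0.0, 1.0, 3.0, 6.0, 8.0, 11.0, 10.0, 9.0, 8.0, 7.0, 11.0, 0.0 m³/s.
ΣQ_DR = 74.00 m³/s.
With Δt = 0.5 h = 1800 s, V = ΣQ_DR · Δt = 74.00 × 1800 = 1.33 × 10^5 m³.

V ≈ 1.33 × 10^5 m³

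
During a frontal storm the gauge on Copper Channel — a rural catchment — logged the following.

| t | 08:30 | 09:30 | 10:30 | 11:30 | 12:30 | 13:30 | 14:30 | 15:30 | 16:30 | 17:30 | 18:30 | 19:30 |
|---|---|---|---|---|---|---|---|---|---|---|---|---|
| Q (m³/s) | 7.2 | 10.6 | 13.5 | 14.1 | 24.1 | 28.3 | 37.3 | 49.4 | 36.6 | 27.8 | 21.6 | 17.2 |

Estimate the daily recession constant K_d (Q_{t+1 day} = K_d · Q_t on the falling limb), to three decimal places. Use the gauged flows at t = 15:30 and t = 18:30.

Between t = 15:30 and t = 18:30 the flow falls from 49.4 to 21.6 m³/s over 3×1 h = 3 h.
Per-interval ratio K = (21.6/49.4)^(1/3) = 0.7590; K_d = K^(24/1) = 0.001.

K_d ≈ 0.001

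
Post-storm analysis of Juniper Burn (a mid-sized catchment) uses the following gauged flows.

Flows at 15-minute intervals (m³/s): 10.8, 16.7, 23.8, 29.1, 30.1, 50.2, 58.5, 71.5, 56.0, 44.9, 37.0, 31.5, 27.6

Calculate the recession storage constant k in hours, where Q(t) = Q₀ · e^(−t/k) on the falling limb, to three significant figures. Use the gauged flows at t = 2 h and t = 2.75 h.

k ≈ 1.30 h

On the falling limb, Q drops from 56.0 to 31.5 m³/s between t = 2 h and t = 2.75 h (Δt = 0.75 h).
k = −Δt / ln(Q₂/Q₁) = −0.75 / ln(31.5/56.0) = 1.30 h.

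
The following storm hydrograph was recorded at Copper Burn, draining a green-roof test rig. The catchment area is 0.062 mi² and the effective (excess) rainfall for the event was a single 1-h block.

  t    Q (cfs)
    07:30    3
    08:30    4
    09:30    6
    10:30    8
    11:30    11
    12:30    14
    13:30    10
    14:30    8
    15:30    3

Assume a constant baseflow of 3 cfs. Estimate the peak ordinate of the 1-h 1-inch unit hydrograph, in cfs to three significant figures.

U_p ≈ 11.0 cfs

Direct runoff: 0.0, 1.0, 3.0, 5.0, 8.0, 11.0, 7.0, 5.0, 0.0 cfs; ΣQ_DR = 40.00 cfs, peak = 11.0 cfs.
Runoff depth d = ΣQ_DR·Δt / A = 40.00 × 3600 / (0.062 mi²) = 0.9997 in.
The 1-inch UH is the DRH scaled by (1 in)/d, so U_p = 11.0 × 1/0.9997 = 11.0 cfs.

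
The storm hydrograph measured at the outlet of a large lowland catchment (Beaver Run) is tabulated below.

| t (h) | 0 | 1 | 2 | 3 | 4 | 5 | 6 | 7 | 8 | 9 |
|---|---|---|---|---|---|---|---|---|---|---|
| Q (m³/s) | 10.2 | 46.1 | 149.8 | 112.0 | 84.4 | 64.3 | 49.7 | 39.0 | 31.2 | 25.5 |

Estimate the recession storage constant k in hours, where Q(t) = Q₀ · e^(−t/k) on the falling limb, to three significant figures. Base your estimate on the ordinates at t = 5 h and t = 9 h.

k ≈ 4.32 h

On the falling limb, Q drops from 64.3 to 25.5 m³/s between t = 5 h and t = 9 h (Δt = 4 h).
k = −Δt / ln(Q₂/Q₁) = −4 / ln(25.5/64.3) = 4.32 h.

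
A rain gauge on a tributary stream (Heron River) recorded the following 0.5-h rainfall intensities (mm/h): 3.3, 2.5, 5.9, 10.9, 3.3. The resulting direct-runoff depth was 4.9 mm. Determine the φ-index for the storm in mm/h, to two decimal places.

Only the 2 blocks with intensity above φ contribute runoff: 5.9, 10.9 mm/h.
Σ(I−φ)·Δt = d  ⇒  (5.9+10.9 − 2φ)·0.5 = 4.9
φ = (16.80 − 4.9/0.5) / 2 = 3.50 mm/h.

φ ≈ 3.50 mm/h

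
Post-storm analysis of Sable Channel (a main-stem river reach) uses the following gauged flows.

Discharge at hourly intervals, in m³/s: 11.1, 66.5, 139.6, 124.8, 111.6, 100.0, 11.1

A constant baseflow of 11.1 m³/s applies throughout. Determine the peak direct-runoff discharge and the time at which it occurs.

Q_p = 128.5 m³/s at t = 2 h

Subtracting baseflow gives direct-runoff ordinates: 0.0, 55.4, 128.5, 113.7, 100.5, 88.9, 0.0 m³/s.
The maximum is 128.5 m³/s, occurring at the reading for t = 2 h.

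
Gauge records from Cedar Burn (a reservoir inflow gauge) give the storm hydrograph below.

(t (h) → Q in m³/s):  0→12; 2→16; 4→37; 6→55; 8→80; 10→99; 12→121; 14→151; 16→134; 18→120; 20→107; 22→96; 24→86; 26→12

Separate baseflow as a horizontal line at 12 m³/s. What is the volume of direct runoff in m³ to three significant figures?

V ≈ 6.90 × 10^6 m³

Direct-runoff ordinates (Q − Q_b): 0.0, 4.0, 25.0, 43.0, 68.0, 87.0, 109.0, 139.0, 122.0, 108.0, 95.0, 84.0, 74.0, 0.0 m³/s.
ΣQ_DR = 958.0 m³/s.
With Δt = 2 h = 7200 s, V = ΣQ_DR · Δt = 958.0 × 7200 = 6.90 × 10^6 m³.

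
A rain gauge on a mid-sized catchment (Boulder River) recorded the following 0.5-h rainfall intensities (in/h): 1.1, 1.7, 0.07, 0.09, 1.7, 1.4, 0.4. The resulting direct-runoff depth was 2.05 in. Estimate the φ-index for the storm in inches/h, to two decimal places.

φ ≈ 0.45 in/h

Only the 4 blocks with intensity above φ contribute runoff: 1.1, 1.7, 1.7, 1.4 in/h.
Σ(I−φ)·Δt = d  ⇒  (1.1+1.7+1.7+1.4 − 4φ)·0.5 = 2.05
φ = (5.900 − 2.05/0.5) / 4 = 0.45 in/h.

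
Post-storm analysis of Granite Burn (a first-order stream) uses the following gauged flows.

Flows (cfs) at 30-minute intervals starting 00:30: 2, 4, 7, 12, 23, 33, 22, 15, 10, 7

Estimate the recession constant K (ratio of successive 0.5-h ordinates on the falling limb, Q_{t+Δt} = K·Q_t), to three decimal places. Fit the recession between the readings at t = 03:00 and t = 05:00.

K ≈ 0.679

Using the recession-limb readings at t = 03:00 and t = 05:00: Q falls from 33 to 7 cfs over 4 intervals.
K = (Q₂/Q₁)^(1/4) = (7/33)^(1/4) = 0.679.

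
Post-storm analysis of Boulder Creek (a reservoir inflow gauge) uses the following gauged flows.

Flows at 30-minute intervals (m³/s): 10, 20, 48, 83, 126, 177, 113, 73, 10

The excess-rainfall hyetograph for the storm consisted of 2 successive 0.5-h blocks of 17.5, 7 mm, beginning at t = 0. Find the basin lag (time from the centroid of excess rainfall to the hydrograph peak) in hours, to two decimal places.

Centroid of excess rainfall: t_c = Σ P_i·t̄_i / ΣP_i = 0.3929 h (block centres at 0.25, 0.75 h).
Hydrograph peak occurs at t = 2.5 h, so basin lag t_L = 2.5 − 0.3929 = 2.11 h.

t_L ≈ 2.11 h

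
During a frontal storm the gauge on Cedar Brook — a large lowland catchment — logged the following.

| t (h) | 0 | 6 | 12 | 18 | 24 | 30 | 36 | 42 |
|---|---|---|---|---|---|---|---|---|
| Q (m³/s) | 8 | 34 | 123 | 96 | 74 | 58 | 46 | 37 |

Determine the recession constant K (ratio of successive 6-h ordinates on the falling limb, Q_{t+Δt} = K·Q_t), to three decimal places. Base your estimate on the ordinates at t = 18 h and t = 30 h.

K ≈ 0.777

Using the recession-limb readings at t = 18 h and t = 30 h: Q falls from 96 to 58 m³/s over 2 intervals.
K = (Q₂/Q₁)^(1/2) = (58/96)^(1/2) = 0.777.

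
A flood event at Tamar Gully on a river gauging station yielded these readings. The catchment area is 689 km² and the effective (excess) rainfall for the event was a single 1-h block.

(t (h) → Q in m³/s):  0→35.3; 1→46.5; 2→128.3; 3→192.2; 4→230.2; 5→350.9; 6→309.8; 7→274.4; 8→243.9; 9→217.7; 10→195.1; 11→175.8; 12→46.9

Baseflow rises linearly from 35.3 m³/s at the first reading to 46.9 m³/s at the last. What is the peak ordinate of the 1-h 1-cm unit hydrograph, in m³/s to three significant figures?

U_p ≈ 311 m³/s

Direct runoff: 0.00, 10.23, 91.07, 154.00, 191.03, 310.77, 268.70, 232.33, 200.87, 173.70, 150.13, 129.87, 0.00 m³/s; ΣQ_DR = 1913 m³/s, peak = 310.77 m³/s.
Runoff depth d = ΣQ_DR·Δt / A = 1913 × 3600 / (689 km²) = 9.994 mm.
The 1-cm UH is the DRH scaled by (10 mm)/d, so U_p = 310.77 × 10/9.994 = 311 m³/s.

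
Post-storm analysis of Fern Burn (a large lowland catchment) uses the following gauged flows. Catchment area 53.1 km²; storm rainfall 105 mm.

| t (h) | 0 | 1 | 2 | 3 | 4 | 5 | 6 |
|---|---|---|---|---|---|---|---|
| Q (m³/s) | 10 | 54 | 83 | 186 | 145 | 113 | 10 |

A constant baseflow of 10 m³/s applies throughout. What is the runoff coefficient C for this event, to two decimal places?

ΣQ_DR = 531.0 m³/s; V = ΣQ_DR·Δt = 1.912 × 10^6 m³.
Runoff depth d = V / A = 36.00 mm.
C = d / P = 36.00 / 105 = 0.34.

C ≈ 0.34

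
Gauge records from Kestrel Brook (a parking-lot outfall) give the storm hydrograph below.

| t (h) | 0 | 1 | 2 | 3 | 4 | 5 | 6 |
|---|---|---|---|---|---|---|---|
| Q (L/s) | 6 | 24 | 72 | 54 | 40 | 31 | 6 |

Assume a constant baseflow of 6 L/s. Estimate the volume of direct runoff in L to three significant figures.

Direct-runoff ordinates (Q − Q_b): 0.0, 18.0, 66.0, 48.0, 34.0, 25.0, 0.0 L/s.
ΣQ_DR = 191.0 L/s.
With Δt = 1 h = 3600 s, V = ΣQ_DR · Δt = 191.0 × 3600 = 6.88 × 10^5 L.

V ≈ 6.88 × 10^5 L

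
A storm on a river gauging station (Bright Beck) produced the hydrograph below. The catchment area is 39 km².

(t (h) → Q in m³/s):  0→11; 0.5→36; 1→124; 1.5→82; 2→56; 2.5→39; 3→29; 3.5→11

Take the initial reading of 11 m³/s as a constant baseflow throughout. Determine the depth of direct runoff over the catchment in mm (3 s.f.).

d ≈ 13.8 mm

Direct runoff: 0.0, 25.0, 113.0, 71.0, 45.0, 28.0, 18.0, 0.0 m³/s; ΣQ_DR = 300.0 m³/s.
V = ΣQ_DR · Δt = 300.0 × 1800 s = 5.400 × 10^5 m³.
Over A = 39 km², depth = V / A = 13.8 mm.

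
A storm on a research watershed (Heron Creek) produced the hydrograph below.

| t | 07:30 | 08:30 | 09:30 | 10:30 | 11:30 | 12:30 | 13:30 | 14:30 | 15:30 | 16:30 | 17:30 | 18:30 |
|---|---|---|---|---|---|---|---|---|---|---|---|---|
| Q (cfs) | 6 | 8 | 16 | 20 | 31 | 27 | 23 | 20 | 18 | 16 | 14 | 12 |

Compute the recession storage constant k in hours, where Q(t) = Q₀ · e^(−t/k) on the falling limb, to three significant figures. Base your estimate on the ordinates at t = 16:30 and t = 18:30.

On the falling limb, Q drops from 16 to 12 cfs between t = 16:30 and t = 18:30 (Δt = 2 h).
k = −Δt / ln(Q₂/Q₁) = −2 / ln(12/16) = 6.95 h.

k ≈ 6.95 h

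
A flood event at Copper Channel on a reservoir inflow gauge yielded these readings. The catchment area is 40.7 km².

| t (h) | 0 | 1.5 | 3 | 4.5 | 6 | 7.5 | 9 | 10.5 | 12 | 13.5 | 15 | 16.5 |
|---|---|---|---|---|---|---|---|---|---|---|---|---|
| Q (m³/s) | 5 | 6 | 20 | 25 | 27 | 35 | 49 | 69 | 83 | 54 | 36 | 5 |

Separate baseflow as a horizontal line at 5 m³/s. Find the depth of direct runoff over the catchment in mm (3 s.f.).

d ≈ 47.0 mm

Direct runoff: 0.0, 1.0, 15.0, 20.0, 22.0, 30.0, 44.0, 64.0, 78.0, 49.0, 31.0, 0.0 m³/s; ΣQ_DR = 354.0 m³/s.
V = ΣQ_DR · Δt = 354.0 × 5400 s = 1.912 × 10^6 m³.
Over A = 40.7 km², depth = V / A = 47.0 mm.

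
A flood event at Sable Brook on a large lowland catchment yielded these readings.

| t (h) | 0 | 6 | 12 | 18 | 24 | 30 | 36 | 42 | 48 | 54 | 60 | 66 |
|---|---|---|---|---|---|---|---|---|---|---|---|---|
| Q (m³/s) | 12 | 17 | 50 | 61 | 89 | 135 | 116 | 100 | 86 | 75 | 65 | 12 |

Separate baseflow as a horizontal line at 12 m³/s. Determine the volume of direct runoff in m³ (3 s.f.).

V ≈ 1.46 × 10^7 m³

Direct-runoff ordinates (Q − Q_b): 0.0, 5.0, 38.0, 49.0, 77.0, 123.0, 104.0, 88.0, 74.0, 63.0, 53.0, 0.0 m³/s.
ΣQ_DR = 674.0 m³/s.
With Δt = 6 h = 21600 s, V = ΣQ_DR · Δt = 674.0 × 21600 = 1.46 × 10^7 m³.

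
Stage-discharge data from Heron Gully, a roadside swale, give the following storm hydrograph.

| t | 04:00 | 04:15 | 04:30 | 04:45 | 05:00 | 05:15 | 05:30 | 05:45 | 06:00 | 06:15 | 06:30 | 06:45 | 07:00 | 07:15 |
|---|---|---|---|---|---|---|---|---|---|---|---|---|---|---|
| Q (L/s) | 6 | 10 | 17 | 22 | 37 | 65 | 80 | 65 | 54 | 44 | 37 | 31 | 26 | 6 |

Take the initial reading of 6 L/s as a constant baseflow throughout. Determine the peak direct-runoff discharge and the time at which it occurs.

Subtracting baseflow gives direct-runoff ordinates: 0.0, 4.0, 11.0, 16.0, 31.0, 59.0, 74.0, 59.0, 48.0, 38.0, 31.0, 25.0, 20.0, 0.0 L/s.
The maximum is 74.0 L/s, occurring at the reading for t = 05:30.

Q_p = 74.0 L/s at t = 05:30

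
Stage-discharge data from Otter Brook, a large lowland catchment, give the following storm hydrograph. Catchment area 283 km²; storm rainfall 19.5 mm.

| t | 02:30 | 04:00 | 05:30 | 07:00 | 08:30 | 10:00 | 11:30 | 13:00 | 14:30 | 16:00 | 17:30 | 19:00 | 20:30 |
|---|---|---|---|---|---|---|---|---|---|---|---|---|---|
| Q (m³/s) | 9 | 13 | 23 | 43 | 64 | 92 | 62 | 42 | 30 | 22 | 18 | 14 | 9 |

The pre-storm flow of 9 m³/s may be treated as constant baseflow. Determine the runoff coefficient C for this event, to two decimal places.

C ≈ 0.32

ΣQ_DR = 324.0 m³/s; V = ΣQ_DR·Δt = 1.750 × 10^6 m³.
Runoff depth d = V / A = 6.182 mm.
C = d / P = 6.182 / 19.5 = 0.32.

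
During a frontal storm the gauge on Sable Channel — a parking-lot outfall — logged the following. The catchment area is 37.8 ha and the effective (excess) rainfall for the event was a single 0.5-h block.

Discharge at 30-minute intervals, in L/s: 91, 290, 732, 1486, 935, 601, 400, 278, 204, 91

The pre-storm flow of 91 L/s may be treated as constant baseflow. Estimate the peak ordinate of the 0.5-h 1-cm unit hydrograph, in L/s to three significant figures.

Direct runoff: 0.0, 199.0, 641.0, 1395.0, 844.0, 510.0, 309.0, 187.0, 113.0, 0.0 L/s; ΣQ_DR = 4198 L/s, peak = 1395.0 L/s.
Runoff depth d = ΣQ_DR·Δt / A = 4198 × 1800 / (37.8 ha) = 19.99 mm.
The 1-cm UH is the DRH scaled by (10 mm)/d, so U_p = 1395.0 × 10/19.99 = 698 L/s.

U_p ≈ 698 L/s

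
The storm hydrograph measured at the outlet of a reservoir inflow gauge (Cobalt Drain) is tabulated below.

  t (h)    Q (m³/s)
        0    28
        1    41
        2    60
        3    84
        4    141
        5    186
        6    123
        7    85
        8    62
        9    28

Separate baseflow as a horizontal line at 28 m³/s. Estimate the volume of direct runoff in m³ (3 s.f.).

Direct-runoff ordinates (Q − Q_b): 0.0, 13.0, 32.0, 56.0, 113.0, 158.0, 95.0, 57.0, 34.0, 0.0 m³/s.
ΣQ_DR = 558.0 m³/s.
With Δt = 1 h = 3600 s, V = ΣQ_DR · Δt = 558.0 × 3600 = 2.01 × 10^6 m³.

V ≈ 2.01 × 10^6 m³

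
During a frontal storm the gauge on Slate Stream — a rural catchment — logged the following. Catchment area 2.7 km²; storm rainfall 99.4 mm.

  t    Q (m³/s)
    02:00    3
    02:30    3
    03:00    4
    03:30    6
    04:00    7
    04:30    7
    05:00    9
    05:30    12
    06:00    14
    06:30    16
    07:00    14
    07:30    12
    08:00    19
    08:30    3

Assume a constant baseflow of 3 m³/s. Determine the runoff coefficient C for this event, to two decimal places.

C ≈ 0.58

ΣQ_DR = 87.00 m³/s; V = ΣQ_DR·Δt = 1.566 × 10^5 m³.
Runoff depth d = V / A = 58.00 mm.
C = d / P = 58.00 / 99.4 = 0.58.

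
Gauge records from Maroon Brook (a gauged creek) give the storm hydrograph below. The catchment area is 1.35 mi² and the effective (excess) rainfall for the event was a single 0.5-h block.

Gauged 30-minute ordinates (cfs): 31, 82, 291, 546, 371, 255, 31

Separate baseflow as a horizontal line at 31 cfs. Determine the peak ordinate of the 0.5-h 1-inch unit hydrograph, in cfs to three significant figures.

Direct runoff: 0.0, 51.0, 260.0, 515.0, 340.0, 224.0, 0.0 cfs; ΣQ_DR = 1390 cfs, peak = 515.0 cfs.
Runoff depth d = ΣQ_DR·Δt / A = 1390 × 1800 / (1.35 mi²) = 0.7977 in.
The 1-inch UH is the DRH scaled by (1 in)/d, so U_p = 515.0 × 1/0.7977 = 646 cfs.

U_p ≈ 646 cfs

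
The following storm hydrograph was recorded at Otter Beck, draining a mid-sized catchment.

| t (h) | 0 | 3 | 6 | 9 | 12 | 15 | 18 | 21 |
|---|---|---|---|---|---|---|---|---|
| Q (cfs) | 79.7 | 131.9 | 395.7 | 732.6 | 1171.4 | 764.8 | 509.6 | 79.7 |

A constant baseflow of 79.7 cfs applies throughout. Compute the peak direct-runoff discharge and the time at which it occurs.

Subtracting baseflow gives direct-runoff ordinates: 0.0, 52.2, 316.0, 652.9, 1091.7, 685.1, 429.9, 0.0 cfs.
The maximum is 1091.7 cfs, occurring at the reading for t = 12 h.

Q_p = 1091.7 cfs at t = 12 h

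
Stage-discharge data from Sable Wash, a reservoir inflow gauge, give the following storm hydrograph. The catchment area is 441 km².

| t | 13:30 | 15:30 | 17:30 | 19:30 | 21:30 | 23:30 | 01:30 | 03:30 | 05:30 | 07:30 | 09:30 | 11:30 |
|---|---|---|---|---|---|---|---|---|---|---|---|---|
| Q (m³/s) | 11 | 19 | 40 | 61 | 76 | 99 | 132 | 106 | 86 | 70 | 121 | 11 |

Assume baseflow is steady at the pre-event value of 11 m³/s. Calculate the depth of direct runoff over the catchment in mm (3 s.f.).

d ≈ 11.4 mm

Direct runoff: 0.0, 8.0, 29.0, 50.0, 65.0, 88.0, 121.0, 95.0, 75.0, 59.0, 110.0, 0.0 m³/s; ΣQ_DR = 700.0 m³/s.
V = ΣQ_DR · Δt = 700.0 × 7200 s = 5.040 × 10^6 m³.
Over A = 441 km², depth = V / A = 11.4 mm.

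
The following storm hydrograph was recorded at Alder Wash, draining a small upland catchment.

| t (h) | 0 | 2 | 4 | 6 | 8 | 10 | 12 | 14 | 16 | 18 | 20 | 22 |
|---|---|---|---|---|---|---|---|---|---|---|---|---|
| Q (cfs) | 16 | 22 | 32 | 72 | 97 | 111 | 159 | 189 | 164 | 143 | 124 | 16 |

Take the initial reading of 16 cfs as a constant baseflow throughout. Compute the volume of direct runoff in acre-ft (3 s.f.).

Direct-runoff ordinates (Q − Q_b): 0.0, 6.0, 16.0, 56.0, 81.0, 95.0, 143.0, 173.0, 148.0, 127.0, 108.0, 0.0 cfs.
ΣQ_DR = 953.0 cfs.
With Δt = 2 h = 7200 s, V = ΣQ_DR · Δt = 953.0 × 7200 = 6.86 × 10^6 ft³ = 158 acre-ft.

V ≈ 158 acre-ft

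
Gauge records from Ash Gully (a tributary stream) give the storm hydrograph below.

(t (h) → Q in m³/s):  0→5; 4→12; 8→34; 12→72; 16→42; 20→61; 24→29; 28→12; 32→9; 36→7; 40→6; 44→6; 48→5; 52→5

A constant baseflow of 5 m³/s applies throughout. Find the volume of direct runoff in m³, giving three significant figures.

V ≈ 3.38 × 10^6 m³

Direct-runoff ordinates (Q − Q_b): 0.0, 7.0, 29.0, 67.0, 37.0, 56.0, 24.0, 7.0, 4.0, 2.0, 1.0, 1.0, 0.0, 0.0 m³/s.
ΣQ_DR = 235.0 m³/s.
With Δt = 4 h = 14400 s, V = ΣQ_DR · Δt = 235.0 × 14400 = 3.38 × 10^6 m³.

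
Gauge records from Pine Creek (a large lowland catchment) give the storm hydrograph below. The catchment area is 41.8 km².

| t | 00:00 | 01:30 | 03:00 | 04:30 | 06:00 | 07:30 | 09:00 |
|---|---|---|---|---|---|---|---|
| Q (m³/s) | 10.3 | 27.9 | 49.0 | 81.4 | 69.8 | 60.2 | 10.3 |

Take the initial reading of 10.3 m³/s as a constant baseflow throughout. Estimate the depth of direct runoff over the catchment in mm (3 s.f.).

d ≈ 30.6 mm

Direct runoff: 0.0, 17.6, 38.7, 71.1, 59.5, 49.9, 0.0 m³/s; ΣQ_DR = 236.8 m³/s.
V = ΣQ_DR · Δt = 236.8 × 5400 s = 1.279 × 10^6 m³.
Over A = 41.8 km², depth = V / A = 30.6 mm.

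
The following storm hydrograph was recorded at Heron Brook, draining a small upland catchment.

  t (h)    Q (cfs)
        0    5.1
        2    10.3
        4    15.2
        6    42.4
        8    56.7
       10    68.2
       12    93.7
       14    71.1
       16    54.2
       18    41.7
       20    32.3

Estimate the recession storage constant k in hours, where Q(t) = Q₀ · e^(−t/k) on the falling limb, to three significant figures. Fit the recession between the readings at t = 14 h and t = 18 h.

k ≈ 7.50 h

On the falling limb, Q drops from 71.1 to 41.7 cfs between t = 14 h and t = 18 h (Δt = 4 h).
k = −Δt / ln(Q₂/Q₁) = −4 / ln(41.7/71.1) = 7.50 h.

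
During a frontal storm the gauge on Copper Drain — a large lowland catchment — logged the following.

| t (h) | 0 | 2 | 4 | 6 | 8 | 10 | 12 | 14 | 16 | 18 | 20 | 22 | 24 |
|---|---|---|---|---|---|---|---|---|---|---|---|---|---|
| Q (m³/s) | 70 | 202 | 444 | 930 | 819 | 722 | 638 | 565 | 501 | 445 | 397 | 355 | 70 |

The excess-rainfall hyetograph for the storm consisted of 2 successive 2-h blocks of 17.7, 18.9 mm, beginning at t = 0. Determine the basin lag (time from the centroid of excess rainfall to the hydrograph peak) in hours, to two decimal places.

Centroid of excess rainfall: t_c = Σ P_i·t̄_i / ΣP_i = 2.0328 h (block centres at 1, 3 h).
Hydrograph peak occurs at t = 6 h, so basin lag t_L = 6 − 2.0328 = 3.97 h.

t_L ≈ 3.97 h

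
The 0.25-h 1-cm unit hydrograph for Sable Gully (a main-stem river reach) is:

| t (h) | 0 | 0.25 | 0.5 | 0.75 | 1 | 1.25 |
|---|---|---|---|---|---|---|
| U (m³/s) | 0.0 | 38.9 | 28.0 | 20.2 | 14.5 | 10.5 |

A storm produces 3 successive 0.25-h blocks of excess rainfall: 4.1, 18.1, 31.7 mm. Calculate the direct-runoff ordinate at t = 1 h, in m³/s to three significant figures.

By discrete convolution, Q_j = Σ (P_i / 10 mm) · U_{j−i}.
At t = 1 h (j=4): Q = (4.1/10)·14.5 + (18.1/10)·20.2 + (31.7/10)·28.0 = 131 m³/s.

Q ≈ 131 m³/s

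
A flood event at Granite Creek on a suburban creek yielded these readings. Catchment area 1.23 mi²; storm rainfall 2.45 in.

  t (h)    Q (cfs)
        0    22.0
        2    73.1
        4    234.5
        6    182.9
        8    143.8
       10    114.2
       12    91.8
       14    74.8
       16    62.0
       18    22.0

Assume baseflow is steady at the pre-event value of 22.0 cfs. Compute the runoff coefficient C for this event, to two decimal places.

C ≈ 0.82

ΣQ_DR = 801.1 cfs; V = ΣQ_DR·Δt = 5.768 × 10^6 ft³.
Runoff depth d = V / A = 2.018 in.
C = d / P = 2.018 / 2.45 = 0.82.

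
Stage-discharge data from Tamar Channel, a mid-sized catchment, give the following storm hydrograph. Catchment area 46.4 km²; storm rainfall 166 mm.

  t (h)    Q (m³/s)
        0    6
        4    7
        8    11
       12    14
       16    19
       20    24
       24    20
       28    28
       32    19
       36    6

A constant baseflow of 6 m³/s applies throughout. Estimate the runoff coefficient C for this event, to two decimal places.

ΣQ_DR = 94.00 m³/s; V = ΣQ_DR·Δt = 1.354 × 10^6 m³.
Runoff depth d = V / A = 29.17 mm.
C = d / P = 29.17 / 166 = 0.18.

C ≈ 0.18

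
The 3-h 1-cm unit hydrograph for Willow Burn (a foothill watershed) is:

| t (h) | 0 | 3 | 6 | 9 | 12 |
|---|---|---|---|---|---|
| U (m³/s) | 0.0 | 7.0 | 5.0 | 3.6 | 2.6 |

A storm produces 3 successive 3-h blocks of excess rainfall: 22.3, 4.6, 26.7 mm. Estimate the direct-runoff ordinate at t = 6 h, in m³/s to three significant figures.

By discrete convolution, Q_j = Σ (P_i / 10 mm) · U_{j−i}.
At t = 6 h (j=2): Q = (22.3/10)·5.0 + (4.6/10)·7.0 + (26.7/10)·0.0 = 14.4 m³/s.

Q ≈ 14.4 m³/s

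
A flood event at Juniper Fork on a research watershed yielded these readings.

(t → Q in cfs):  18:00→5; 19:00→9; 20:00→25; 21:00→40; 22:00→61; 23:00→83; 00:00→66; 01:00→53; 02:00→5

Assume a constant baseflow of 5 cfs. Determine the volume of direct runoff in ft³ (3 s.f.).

V ≈ 1.09 × 10^6 ft³

Direct-runoff ordinates (Q − Q_b): 0.0, 4.0, 20.0, 35.0, 56.0, 78.0, 61.0, 48.0, 0.0 cfs.
ΣQ_DR = 302.0 cfs.
With Δt = 1 h = 3600 s, V = ΣQ_DR · Δt = 302.0 × 3600 = 1.09 × 10^6 ft³.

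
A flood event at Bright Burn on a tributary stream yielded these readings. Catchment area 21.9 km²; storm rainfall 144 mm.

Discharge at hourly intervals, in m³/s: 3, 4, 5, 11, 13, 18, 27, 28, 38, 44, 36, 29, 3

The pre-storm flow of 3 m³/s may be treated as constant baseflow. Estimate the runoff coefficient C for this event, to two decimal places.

C ≈ 0.25

ΣQ_DR = 220.0 m³/s; V = ΣQ_DR·Δt = 7.920 × 10^5 m³.
Runoff depth d = V / A = 36.16 mm.
C = d / P = 36.16 / 144 = 0.25.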